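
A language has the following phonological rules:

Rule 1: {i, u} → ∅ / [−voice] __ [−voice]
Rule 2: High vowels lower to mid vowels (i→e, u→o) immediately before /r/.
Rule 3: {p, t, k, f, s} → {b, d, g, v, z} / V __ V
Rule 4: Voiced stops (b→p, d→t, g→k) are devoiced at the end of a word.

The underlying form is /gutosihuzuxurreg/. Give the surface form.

gudoshuzuxorrek

Rule 1 (high vowel syncope): /i/ is a high vowel flanked by voiceless consonants /s/ and /h/, so it deletes. /gutosihuzuxurreg/ → gutoshuzuxurreg.
Rule 2 (pre-rhotic lowering): /u/ is a high vowel immediately before /r/, so it lowers to [o]. /gutoshuzuxurreg/ → gutoshuzuxorreg.
Rule 3 (intervocalic voicing): /t/ is a voiceless obstruent between vowels /u/ and /o/, so it voices to [d]. /gutoshuzuxorreg/ → gudoshuzuxorreg.
Rule 4 (final devoicing): /g/ is a voiced stop in word-final position, so it devoices to [k]. /gudoshuzuxorreg/ → gudoshuzuxorrek.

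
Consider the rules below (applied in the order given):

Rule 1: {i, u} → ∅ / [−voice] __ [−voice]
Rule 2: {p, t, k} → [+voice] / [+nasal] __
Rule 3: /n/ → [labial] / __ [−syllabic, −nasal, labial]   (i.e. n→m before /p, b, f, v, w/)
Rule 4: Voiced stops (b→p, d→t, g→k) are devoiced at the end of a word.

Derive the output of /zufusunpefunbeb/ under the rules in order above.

Rule 1 (high vowel syncope): /u/ is a high vowel flanked by voiceless consonants /f/ and /s/, so it deletes. /zufusunpefunbeb/ → zufsunpefunbeb.
Rule 2 (post-nasal voicing): /p/ is a voiceless stop immediately after the nasal /n/, so it voices to [b]. /zufsunpefunbeb/ → zufsunbefunbeb.
Rule 3 (nasal place assimilation): /n/ precedes the labial consonant /b/, so it assimilates in place to [m]. /n/ precedes the labial consonant /b/, so it assimilates in place to [m]. /zufsunbefunbeb/ → zufsumbefumbeb.
Rule 4 (final devoicing): /b/ is a voiced stop in word-final position, so it devoices to [p]. /zufsumbefumbeb/ → zufsumbefumbep.

zufsumbefumbep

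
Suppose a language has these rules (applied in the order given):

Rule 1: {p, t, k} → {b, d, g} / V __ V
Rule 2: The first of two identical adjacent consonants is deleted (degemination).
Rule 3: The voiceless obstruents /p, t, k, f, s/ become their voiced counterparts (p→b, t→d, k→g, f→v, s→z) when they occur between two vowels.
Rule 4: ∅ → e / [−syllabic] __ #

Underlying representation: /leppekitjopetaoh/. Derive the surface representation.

Rule 1 (intervocalic voicing): /k/ is a voiceless stop between vowels /e/ and /i/, so it voices to [g]. /p/ is a voiceless stop between vowels /o/ and /e/, so it voices to [b]. /t/ is a voiceless stop between vowels /e/ and /a/, so it voices to [d]. /leppekitjopetaoh/ → leppegitjobedaoh.
Rule 2 (degemination): /pp/ is a geminate; the first /p/ deletes. /leppegitjobedaoh/ → lepegitjobedaoh.
Rule 3 (intervocalic voicing): /p/ is a voiceless obstruent between vowels /e/ and /e/, so it voices to [b]. /lepegitjobedaoh/ → lebegitjobedaoh.
Rule 4 (final e-epenthesis): the form ends in the consonant /h/, so [e] is inserted word-finally. /lebegitjobedaoh/ → lebegitjobedaohe.

lebegitjobedaohe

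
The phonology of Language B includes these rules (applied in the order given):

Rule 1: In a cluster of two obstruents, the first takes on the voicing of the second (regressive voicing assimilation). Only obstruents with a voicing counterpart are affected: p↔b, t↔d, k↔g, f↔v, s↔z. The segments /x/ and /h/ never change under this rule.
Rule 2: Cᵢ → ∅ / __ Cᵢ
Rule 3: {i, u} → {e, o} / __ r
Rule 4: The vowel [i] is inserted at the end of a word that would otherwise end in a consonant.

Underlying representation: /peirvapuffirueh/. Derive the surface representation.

Rule 1 (regressive voicing assimilation): no segment meets the environment; /peirvapuffirueh/ is unchanged.
Rule 2 (degemination): /ff/ is a geminate; the first /f/ deletes. /peirvapuffirueh/ → peirvapufirueh.
Rule 3 (pre-rhotic lowering): /i/ is a high vowel immediately before /r/, so it lowers to [e]. /i/ is a high vowel immediately before /r/, so it lowers to [e]. /peirvapufirueh/ → peervapuferueh.
Rule 4 (final i-epenthesis): the form ends in the consonant /h/, so [i] is inserted word-finally. /peervapuferueh/ → peervapuferuehi.

peervapuferuehi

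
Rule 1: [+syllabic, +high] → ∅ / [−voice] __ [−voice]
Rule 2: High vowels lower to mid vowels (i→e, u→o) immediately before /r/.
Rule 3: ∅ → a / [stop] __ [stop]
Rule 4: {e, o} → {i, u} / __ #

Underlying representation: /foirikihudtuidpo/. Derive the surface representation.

Rule 1 (high vowel syncope): /i/ is a high vowel flanked by voiceless consonants /k/ and /h/, so it deletes. /foirikihudtuidpo/ → foirikhudtuidpo.
Rule 2 (pre-rhotic lowering): /i/ is a high vowel immediately before /r/, so it lowers to [e]. /foirikhudtuidpo/ → foerikhudtuidpo.
Rule 3 (stop-cluster a-epenthesis): /d/ and /t/ form a stop–stop cluster, so [a] is inserted between them. /d/ and /p/ form a stop–stop cluster, so [a] is inserted between them. /foerikhudtuidpo/ → foerikhudatuidapo.
Rule 4 (final vowel raising): /o/ is a mid vowel in word-final position, so it raises to [u]. /foerikhudatuidapo/ → foerikhudatuidapu.

foerikhudatuidapu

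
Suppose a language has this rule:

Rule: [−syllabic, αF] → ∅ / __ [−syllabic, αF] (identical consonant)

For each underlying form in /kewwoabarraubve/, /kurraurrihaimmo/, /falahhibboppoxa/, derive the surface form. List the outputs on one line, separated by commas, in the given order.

/kewwoabarraubve/: /ww/ is a geminate; the first /w/ deletes. /rr/ is a geminate; the first /r/ deletes. → [kewoabaraubve].
/kurraurrihaimmo/: /rr/ is a geminate; the first /r/ deletes. /rr/ is a geminate; the first /r/ deletes. /mm/ is a geminate; the first /m/ deletes. → [kuraurihaimo].
/falahhibboppoxa/: /hh/ is a geminate; the first /h/ deletes. /bb/ is a geminate; the first /b/ deletes. /pp/ is a geminate; the first /p/ deletes. → [falahibopoxa].

kewoabaraubve, kuraurihaimo, falahibopoxa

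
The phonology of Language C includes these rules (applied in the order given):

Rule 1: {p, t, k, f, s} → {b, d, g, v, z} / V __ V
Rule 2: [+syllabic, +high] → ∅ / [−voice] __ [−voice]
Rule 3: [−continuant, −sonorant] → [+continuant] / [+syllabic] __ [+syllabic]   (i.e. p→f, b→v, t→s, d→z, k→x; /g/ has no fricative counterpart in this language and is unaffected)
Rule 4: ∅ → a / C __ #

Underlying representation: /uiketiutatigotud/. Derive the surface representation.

Rule 1 (intervocalic voicing): /k/ is a voiceless obstruent between vowels /i/ and /e/, so it voices to [g]. /t/ is a voiceless obstruent between vowels /e/ and /i/, so it voices to [d]. /t/ is a voiceless obstruent between vowels /u/ and /a/, so it voices to [d]. /t/ is a voiceless obstruent between vowels /a/ and /i/, so it voices to [d]. /t/ is a voiceless obstruent between vowels /o/ and /u/, so it voices to [d]. /uiketiutatigotud/ → uigediudadigodud.
Rule 2 (high vowel syncope): no segment meets the environment; /uigediudadigodud/ is unchanged.
Rule 3 (intervocalic spirantization): /d/ is a stop between vowels /e/ and /i/, so it spirantizes to the fricative [z]. /d/ is a stop between vowels /u/ and /a/, so it spirantizes to the fricative [z]. /d/ is a stop between vowels /a/ and /i/, so it spirantizes to the fricative [z]. /d/ is a stop between vowels /o/ and /u/, so it spirantizes to the fricative [z]. /uigediudadigodud/ → uigeziuzazigozud.
Rule 4 (final a-epenthesis): the form ends in the consonant /d/, so [a] is inserted word-finally. /uigeziuzazigozud/ → uigeziuzazigozuda.

uigeziuzazigozuda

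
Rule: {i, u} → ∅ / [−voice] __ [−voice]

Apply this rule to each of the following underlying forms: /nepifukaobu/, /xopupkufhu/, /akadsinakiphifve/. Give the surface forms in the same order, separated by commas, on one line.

nepfkaobu, xoppkfhu, akadsinakphfve

/nepifukaobu/: /i/ is a high vowel flanked by voiceless consonants /p/ and /f/, so it deletes. /u/ is a high vowel flanked by voiceless consonants /f/ and /k/, so it deletes. → [nepfkaobu].
/xopupkufhu/: /u/ is a high vowel flanked by voiceless consonants /p/ and /p/, so it deletes. /u/ is a high vowel flanked by voiceless consonants /k/ and /f/, so it deletes. → [xoppkfhu].
/akadsinakiphifve/: /i/ is a high vowel flanked by voiceless consonants /k/ and /p/, so it deletes. /i/ is a high vowel flanked by voiceless consonants /h/ and /f/, so it deletes. → [akadsinakphfve].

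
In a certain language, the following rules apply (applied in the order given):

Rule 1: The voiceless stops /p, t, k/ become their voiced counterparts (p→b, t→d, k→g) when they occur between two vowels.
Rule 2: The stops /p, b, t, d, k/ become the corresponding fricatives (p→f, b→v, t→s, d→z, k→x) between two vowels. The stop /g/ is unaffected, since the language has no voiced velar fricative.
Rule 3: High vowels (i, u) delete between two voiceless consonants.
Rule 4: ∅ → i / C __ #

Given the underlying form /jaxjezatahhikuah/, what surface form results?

jaxjezazahhiguahi

Rule 1 (intervocalic voicing): /t/ is a voiceless stop between vowels /a/ and /a/, so it voices to [d]. /k/ is a voiceless stop between vowels /i/ and /u/, so it voices to [g]. /jaxjezatahhikuah/ → jaxjezadahhiguah.
Rule 2 (intervocalic spirantization): /d/ is a stop between vowels /a/ and /a/, so it spirantizes to the fricative [z]. /jaxjezadahhiguah/ → jaxjezazahhiguah.
Rule 3 (high vowel syncope): no segment meets the environment; /jaxjezazahhiguah/ is unchanged.
Rule 4 (final i-epenthesis): the form ends in the consonant /h/, so [i] is inserted word-finally. /jaxjezazahhiguah/ → jaxjezazahhiguahi.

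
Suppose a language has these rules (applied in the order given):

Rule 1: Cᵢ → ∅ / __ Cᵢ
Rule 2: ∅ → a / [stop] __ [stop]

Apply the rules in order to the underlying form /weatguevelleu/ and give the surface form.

Rule 1 (degemination): /ll/ is a geminate; the first /l/ deletes. /weatguevelleu/ → weatgueveleu.
Rule 2 (stop-cluster a-epenthesis): /t/ and /g/ form a stop–stop cluster, so [a] is inserted between them. /weatgueveleu/ → weatagueveleu.

weatagueveleu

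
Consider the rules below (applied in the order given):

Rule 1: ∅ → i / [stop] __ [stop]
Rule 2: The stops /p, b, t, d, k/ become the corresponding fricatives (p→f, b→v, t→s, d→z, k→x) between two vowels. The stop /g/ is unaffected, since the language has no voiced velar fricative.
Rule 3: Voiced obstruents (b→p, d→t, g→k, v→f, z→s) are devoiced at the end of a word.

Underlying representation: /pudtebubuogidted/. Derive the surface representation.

puzisevuvuogiziset

Rule 1 (stop-cluster i-epenthesis): /d/ and /t/ form a stop–stop cluster, so [i] is inserted between them. /d/ and /t/ form a stop–stop cluster, so [i] is inserted between them. /pudtebubuogidted/ → puditebubuogidited.
Rule 2 (intervocalic spirantization): /d/ is a stop between vowels /u/ and /i/, so it spirantizes to the fricative [z]. /t/ is a stop between vowels /i/ and /e/, so it spirantizes to the fricative [s]. /b/ is a stop between vowels /e/ and /u/, so it spirantizes to the fricative [v]. /b/ is a stop between vowels /u/ and /u/, so it spirantizes to the fricative [v]. /d/ is a stop between vowels /i/ and /i/, so it spirantizes to the fricative [z]. /t/ is a stop between vowels /i/ and /e/, so it spirantizes to the fricative [s]. /puditebubuogidited/ → puzisevuvuogizised.
Rule 3 (final devoicing): /d/ is a voiced obstruent in word-final position, so it devoices to [t]. /puzisevuvuogizised/ → puzisevuvuogiziset.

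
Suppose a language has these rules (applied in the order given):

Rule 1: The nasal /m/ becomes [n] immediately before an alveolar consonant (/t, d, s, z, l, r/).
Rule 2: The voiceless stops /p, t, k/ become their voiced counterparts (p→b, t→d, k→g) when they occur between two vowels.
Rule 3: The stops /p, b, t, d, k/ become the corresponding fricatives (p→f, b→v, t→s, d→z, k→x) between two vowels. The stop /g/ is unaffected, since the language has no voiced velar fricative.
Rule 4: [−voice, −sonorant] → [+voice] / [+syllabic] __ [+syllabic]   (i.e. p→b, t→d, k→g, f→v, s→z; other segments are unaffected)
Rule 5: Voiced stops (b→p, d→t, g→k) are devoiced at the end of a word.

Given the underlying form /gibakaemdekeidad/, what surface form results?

givagaendegeizat

Rule 1 (nasal place assimilation): /m/ precedes the alveolar consonant /d/, so it assimilates in place to [n]. /gibakaemdekeidad/ → gibakaendekeidad.
Rule 2 (intervocalic voicing): /k/ is a voiceless stop between vowels /a/ and /a/, so it voices to [g]. /k/ is a voiceless stop between vowels /e/ and /e/, so it voices to [g]. /gibakaendekeidad/ → gibagaendegeidad.
Rule 3 (intervocalic spirantization): /b/ is a stop between vowels /i/ and /a/, so it spirantizes to the fricative [v]. /d/ is a stop between vowels /i/ and /a/, so it spirantizes to the fricative [z]. /gibagaendegeidad/ → givagaendegeizad.
Rule 4 (intervocalic voicing): no segment meets the environment; /givagaendegeizad/ is unchanged.
Rule 5 (final devoicing): /d/ is a voiced stop in word-final position, so it devoices to [t]. /givagaendegeizad/ → givagaendegeizat.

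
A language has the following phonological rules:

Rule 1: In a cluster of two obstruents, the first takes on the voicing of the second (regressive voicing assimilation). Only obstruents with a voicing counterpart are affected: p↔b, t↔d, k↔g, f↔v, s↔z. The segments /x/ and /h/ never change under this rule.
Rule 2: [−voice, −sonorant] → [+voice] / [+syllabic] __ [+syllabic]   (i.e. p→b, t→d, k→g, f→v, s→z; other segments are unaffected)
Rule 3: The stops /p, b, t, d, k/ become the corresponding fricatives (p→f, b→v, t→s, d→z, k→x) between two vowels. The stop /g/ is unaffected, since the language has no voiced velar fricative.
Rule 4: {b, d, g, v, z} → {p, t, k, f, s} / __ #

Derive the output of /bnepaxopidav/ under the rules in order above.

Rule 1 (regressive voicing assimilation): no segment meets the environment; /bnepaxopidav/ is unchanged.
Rule 2 (intervocalic voicing): /p/ is a voiceless obstruent between vowels /e/ and /a/, so it voices to [b]. /p/ is a voiceless obstruent between vowels /o/ and /i/, so it voices to [b]. /bnepaxopidav/ → bnebaxobidav.
Rule 3 (intervocalic spirantization): /b/ is a stop between vowels /e/ and /a/, so it spirantizes to the fricative [v]. /b/ is a stop between vowels /o/ and /i/, so it spirantizes to the fricative [v]. /d/ is a stop between vowels /i/ and /a/, so it spirantizes to the fricative [z]. /bnebaxobidav/ → bnevaxovizav.
Rule 4 (final devoicing): /v/ is a voiced obstruent in word-final position, so it devoices to [f]. /bnevaxovizav/ → bnevaxovizaf.

bnevaxovizaf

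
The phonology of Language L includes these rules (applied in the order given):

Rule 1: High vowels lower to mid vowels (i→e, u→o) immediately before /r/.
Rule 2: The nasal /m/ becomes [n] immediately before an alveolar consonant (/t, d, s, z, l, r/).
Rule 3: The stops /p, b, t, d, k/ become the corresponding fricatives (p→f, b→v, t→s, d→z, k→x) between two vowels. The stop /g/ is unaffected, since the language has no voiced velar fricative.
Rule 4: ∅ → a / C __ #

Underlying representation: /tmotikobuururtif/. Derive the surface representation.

tmosixovuorortifa

Rule 1 (pre-rhotic lowering): /u/ is a high vowel immediately before /r/, so it lowers to [o]. /u/ is a high vowel immediately before /r/, so it lowers to [o]. /tmotikobuururtif/ → tmotikobuorortif.
Rule 2 (nasal place assimilation): no segment meets the environment; /tmotikobuorortif/ is unchanged.
Rule 3 (intervocalic spirantization): /t/ is a stop between vowels /o/ and /i/, so it spirantizes to the fricative [s]. /k/ is a stop between vowels /i/ and /o/, so it spirantizes to the fricative [x]. /b/ is a stop between vowels /o/ and /u/, so it spirantizes to the fricative [v]. /tmotikobuorortif/ → tmosixovuorortif.
Rule 4 (final a-epenthesis): the form ends in the consonant /f/, so [a] is inserted word-finally. /tmosixovuorortif/ → tmosixovuorortifa.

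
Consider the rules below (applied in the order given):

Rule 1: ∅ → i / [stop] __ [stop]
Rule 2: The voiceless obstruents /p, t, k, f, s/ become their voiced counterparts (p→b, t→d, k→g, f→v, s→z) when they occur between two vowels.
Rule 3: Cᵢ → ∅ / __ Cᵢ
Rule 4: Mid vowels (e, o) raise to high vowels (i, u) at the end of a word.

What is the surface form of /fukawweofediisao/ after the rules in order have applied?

Rule 1 (stop-cluster i-epenthesis): no segment meets the environment; /fukawweofediisao/ is unchanged.
Rule 2 (intervocalic voicing): /k/ is a voiceless obstruent between vowels /u/ and /a/, so it voices to [g]. /f/ is a voiceless obstruent between vowels /o/ and /e/, so it voices to [v]. /s/ is a voiceless obstruent between vowels /i/ and /a/, so it voices to [z]. /fukawweofediisao/ → fugawweovediizao.
Rule 3 (degemination): /ww/ is a geminate; the first /w/ deletes. /fugawweovediizao/ → fugaweovediizao.
Rule 4 (final vowel raising): /o/ is a mid vowel in word-final position, so it raises to [u]. /fugaweovediizao/ → fugaweovediizau.

fugaweovediizau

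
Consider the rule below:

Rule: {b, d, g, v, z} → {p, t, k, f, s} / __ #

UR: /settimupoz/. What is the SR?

settimupos

/z/ is a voiced obstruent in word-final position, so it devoices to [s].
Surface form: [settimupos].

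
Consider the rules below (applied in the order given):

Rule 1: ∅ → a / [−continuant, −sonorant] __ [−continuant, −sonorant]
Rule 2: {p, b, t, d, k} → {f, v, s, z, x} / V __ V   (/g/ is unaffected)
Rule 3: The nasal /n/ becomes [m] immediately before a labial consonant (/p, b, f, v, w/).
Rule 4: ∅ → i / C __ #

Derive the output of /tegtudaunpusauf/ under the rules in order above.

tegasuzaumpusaufi

Rule 1 (stop-cluster a-epenthesis): /g/ and /t/ form a stop–stop cluster, so [a] is inserted between them. /tegtudaunpusauf/ → tegatudaunpusauf.
Rule 2 (intervocalic spirantization): /t/ is a stop between vowels /a/ and /u/, so it spirantizes to the fricative [s]. /d/ is a stop between vowels /u/ and /a/, so it spirantizes to the fricative [z]. /tegatudaunpusauf/ → tegasuzaunpusauf.
Rule 3 (nasal place assimilation): /n/ precedes the labial consonant /p/, so it assimilates in place to [m]. /tegasuzaunpusauf/ → tegasuzaumpusauf.
Rule 4 (final i-epenthesis): the form ends in the consonant /f/, so [i] is inserted word-finally. /tegasuzaumpusauf/ → tegasuzaumpusaufi.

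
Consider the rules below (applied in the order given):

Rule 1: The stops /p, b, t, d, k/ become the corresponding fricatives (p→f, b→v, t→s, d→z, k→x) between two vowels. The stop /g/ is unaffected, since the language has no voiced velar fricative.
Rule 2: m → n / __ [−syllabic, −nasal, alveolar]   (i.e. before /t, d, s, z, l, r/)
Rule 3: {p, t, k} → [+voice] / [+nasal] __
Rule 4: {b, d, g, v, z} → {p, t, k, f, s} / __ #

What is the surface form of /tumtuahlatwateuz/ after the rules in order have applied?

tunduahlatwaseus

Rule 1 (intervocalic spirantization): /t/ is a stop between vowels /a/ and /e/, so it spirantizes to the fricative [s]. /tumtuahlatwateuz/ → tumtuahlatwaseuz.
Rule 2 (nasal place assimilation): /m/ precedes the alveolar consonant /t/, so it assimilates in place to [n]. /tumtuahlatwaseuz/ → tuntuahlatwaseuz.
Rule 3 (post-nasal voicing): /t/ is a voiceless stop immediately after the nasal /n/, so it voices to [d]. /tuntuahlatwaseuz/ → tunduahlatwaseuz.
Rule 4 (final devoicing): /z/ is a voiced obstruent in word-final position, so it devoices to [s]. /tunduahlatwaseuz/ → tunduahlatwaseus.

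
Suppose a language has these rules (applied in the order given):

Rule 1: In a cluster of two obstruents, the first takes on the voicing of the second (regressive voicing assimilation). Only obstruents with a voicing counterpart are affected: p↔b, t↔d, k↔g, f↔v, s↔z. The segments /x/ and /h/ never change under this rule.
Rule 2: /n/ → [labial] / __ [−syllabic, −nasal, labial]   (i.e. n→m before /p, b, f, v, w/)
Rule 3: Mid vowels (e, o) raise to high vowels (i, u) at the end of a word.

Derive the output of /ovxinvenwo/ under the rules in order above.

Rule 1 (regressive voicing assimilation): /v/ precedes the voiceless obstruent /x/, so it devoices to [f] by assimilation. /ovxinvenwo/ → ofxinvenwo.
Rule 2 (nasal place assimilation): /n/ precedes the labial consonant /v/, so it assimilates in place to [m]. /n/ precedes the labial consonant /w/, so it assimilates in place to [m]. /ofxinvenwo/ → ofximvemwo.
Rule 3 (final vowel raising): /o/ is a mid vowel in word-final position, so it raises to [u]. /ofximvemwo/ → ofximvemwu.

ofximvemwu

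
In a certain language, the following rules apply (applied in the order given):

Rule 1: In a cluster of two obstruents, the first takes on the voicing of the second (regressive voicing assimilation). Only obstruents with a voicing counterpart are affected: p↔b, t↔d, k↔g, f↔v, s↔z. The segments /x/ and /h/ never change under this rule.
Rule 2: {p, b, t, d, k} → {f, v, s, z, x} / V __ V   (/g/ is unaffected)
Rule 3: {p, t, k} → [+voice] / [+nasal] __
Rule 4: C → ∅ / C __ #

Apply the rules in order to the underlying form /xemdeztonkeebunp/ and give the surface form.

Rule 1 (regressive voicing assimilation): /z/ precedes the voiceless obstruent /t/, so it devoices to [s] by assimilation. /xemdeztonkeebunp/ → xemdestonkeebunp.
Rule 2 (intervocalic spirantization): /b/ is a stop between vowels /e/ and /u/, so it spirantizes to the fricative [v]. /xemdestonkeebunp/ → xemdestonkeevunp.
Rule 3 (post-nasal voicing): /k/ is a voiceless stop immediately after the nasal /n/, so it voices to [g]. /p/ is a voiceless stop immediately after the nasal /n/, so it voices to [b]. /xemdestonkeevunp/ → xemdestongeevunb.
Rule 4 (final cluster simplification): /b/ is the second consonant of a word-final cluster /nb/, so it deletes. /xemdestongeevunb/ → xemdestongeevun.

xemdestongeevun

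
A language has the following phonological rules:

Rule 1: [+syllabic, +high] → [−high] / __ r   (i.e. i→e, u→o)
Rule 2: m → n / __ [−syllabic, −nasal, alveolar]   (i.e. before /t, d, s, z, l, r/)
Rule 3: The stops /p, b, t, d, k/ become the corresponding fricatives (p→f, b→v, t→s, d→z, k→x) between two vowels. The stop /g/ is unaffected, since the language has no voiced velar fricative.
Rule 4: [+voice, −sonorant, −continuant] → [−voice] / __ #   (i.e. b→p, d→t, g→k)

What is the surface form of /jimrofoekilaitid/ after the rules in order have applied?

Rule 1 (pre-rhotic lowering): no segment meets the environment; /jimrofoekilaitid/ is unchanged.
Rule 2 (nasal place assimilation): /m/ precedes the alveolar consonant /r/, so it assimilates in place to [n]. /jimrofoekilaitid/ → jinrofoekilaitid.
Rule 3 (intervocalic spirantization): /k/ is a stop between vowels /e/ and /i/, so it spirantizes to the fricative [x]. /t/ is a stop between vowels /i/ and /i/, so it spirantizes to the fricative [s]. /jinrofoekilaitid/ → jinrofoexilaisid.
Rule 4 (final devoicing): /d/ is a voiced stop in word-final position, so it devoices to [t]. /jinrofoexilaisid/ → jinrofoexilaisit.

jinrofoexilaisit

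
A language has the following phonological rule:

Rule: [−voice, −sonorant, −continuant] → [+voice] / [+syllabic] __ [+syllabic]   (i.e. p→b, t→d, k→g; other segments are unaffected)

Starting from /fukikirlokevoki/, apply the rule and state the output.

fugigirlogevogi

/k/ is a voiceless stop between vowels /u/ and /i/, so it voices to [g].
/k/ is a voiceless stop between vowels /i/ and /i/, so it voices to [g].
/k/ is a voiceless stop between vowels /o/ and /e/, so it voices to [g].
/k/ is a voiceless stop between vowels /o/ and /i/, so it voices to [g].
Surface form: [fugigirlogevogi].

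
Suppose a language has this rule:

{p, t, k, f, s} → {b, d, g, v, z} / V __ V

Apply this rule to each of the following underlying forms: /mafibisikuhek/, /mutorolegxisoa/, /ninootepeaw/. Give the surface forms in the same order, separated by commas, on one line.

mavibiziguhek, mudorolegxizoa, ninoodebeaw

/mafibisikuhek/: /f/ is a voiceless obstruent between vowels /a/ and /i/, so it voices to [v]. /s/ is a voiceless obstruent between vowels /i/ and /i/, so it voices to [z]. /k/ is a voiceless obstruent between vowels /i/ and /u/, so it voices to [g]. → [mavibiziguhek].
/mutorolegxisoa/: /t/ is a voiceless obstruent between vowels /u/ and /o/, so it voices to [d]. /s/ is a voiceless obstruent between vowels /i/ and /o/, so it voices to [z]. → [mudorolegxizoa].
/ninootepeaw/: /t/ is a voiceless obstruent between vowels /o/ and /e/, so it voices to [d]. /p/ is a voiceless obstruent between vowels /e/ and /e/, so it voices to [b]. → [ninoodebeaw].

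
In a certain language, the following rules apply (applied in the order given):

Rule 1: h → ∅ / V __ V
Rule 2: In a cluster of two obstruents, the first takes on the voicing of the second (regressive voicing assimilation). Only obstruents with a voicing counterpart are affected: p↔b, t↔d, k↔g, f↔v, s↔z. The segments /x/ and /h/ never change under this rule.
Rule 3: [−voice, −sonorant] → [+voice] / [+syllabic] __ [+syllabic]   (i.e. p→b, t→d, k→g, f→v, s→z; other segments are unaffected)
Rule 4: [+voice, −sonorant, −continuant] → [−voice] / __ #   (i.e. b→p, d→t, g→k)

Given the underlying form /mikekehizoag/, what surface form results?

Rule 1 (intervocalic h-deletion): /h/ occurs between vowels /e/ and /i/, so it deletes. /mikekehizoag/ → mikekeizoag.
Rule 2 (regressive voicing assimilation): no segment meets the environment; /mikekeizoag/ is unchanged.
Rule 3 (intervocalic voicing): /k/ is a voiceless obstruent between vowels /i/ and /e/, so it voices to [g]. /k/ is a voiceless obstruent between vowels /e/ and /e/, so it voices to [g]. /mikekeizoag/ → migegeizoag.
Rule 4 (final devoicing): /g/ is a voiced stop in word-final position, so it devoices to [k]. /migegeizoag/ → migegeizoak.

migegeizoak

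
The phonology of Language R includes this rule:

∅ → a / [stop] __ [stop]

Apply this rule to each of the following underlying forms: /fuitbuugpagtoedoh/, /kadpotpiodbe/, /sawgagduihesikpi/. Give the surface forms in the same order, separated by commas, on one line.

fuitabuugapagatoedoh, kadapotapiodabe, sawgagaduihesikapi

/fuitbuugpagtoedoh/: /t/ and /b/ form a stop–stop cluster, so [a] is inserted between them. /g/ and /p/ form a stop–stop cluster, so [a] is inserted between them. /g/ and /t/ form a stop–stop cluster, so [a] is inserted between them. → [fuitabuugapagatoedoh].
/kadpotpiodbe/: /d/ and /p/ form a stop–stop cluster, so [a] is inserted between them. /t/ and /p/ form a stop–stop cluster, so [a] is inserted between them. /d/ and /b/ form a stop–stop cluster, so [a] is inserted between them. → [kadapotapiodabe].
/sawgagduihesikpi/: /g/ and /d/ form a stop–stop cluster, so [a] is inserted between them. /k/ and /p/ form a stop–stop cluster, so [a] is inserted between them. → [sawgagaduihesikapi].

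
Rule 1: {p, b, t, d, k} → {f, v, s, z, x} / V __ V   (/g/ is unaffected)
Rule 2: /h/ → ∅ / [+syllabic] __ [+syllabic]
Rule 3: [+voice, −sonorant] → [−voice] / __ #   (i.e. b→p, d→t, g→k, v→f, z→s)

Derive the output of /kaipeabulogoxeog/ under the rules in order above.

kaifeavulogoxeok

Rule 1 (intervocalic spirantization): /p/ is a stop between vowels /i/ and /e/, so it spirantizes to the fricative [f]. /b/ is a stop between vowels /a/ and /u/, so it spirantizes to the fricative [v]. /kaipeabulogoxeog/ → kaifeavulogoxeog.
Rule 2 (intervocalic h-deletion): no segment meets the environment; /kaifeavulogoxeog/ is unchanged.
Rule 3 (final devoicing): /g/ is a voiced obstruent in word-final position, so it devoices to [k]. /kaifeavulogoxeog/ → kaifeavulogoxeok.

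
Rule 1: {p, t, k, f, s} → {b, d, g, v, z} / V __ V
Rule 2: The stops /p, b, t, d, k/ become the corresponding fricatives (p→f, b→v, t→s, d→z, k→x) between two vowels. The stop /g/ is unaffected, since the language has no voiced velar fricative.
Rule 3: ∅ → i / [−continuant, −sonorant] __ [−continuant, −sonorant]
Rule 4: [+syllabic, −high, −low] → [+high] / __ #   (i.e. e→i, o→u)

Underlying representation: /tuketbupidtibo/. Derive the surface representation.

Rule 1 (intervocalic voicing): /k/ is a voiceless obstruent between vowels /u/ and /e/, so it voices to [g]. /p/ is a voiceless obstruent between vowels /u/ and /i/, so it voices to [b]. /tuketbupidtibo/ → tugetbubidtibo.
Rule 2 (intervocalic spirantization): /b/ is a stop between vowels /u/ and /i/, so it spirantizes to the fricative [v]. /b/ is a stop between vowels /i/ and /o/, so it spirantizes to the fricative [v]. /tugetbubidtibo/ → tugetbuvidtivo.
Rule 3 (stop-cluster i-epenthesis): /t/ and /b/ form a stop–stop cluster, so [i] is inserted between them. /d/ and /t/ form a stop–stop cluster, so [i] is inserted between them. /tugetbuvidtivo/ → tugetibuviditivo.
Rule 4 (final vowel raising): /o/ is a mid vowel in word-final position, so it raises to [u]. /tugetibuviditivo/ → tugetibuviditivu.

tugetibuviditivu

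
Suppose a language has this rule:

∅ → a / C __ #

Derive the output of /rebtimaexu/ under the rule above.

rebtimaexu

No segment of /rebtimaexu/ meets the structural description of the rule, so the form surfaces unchanged.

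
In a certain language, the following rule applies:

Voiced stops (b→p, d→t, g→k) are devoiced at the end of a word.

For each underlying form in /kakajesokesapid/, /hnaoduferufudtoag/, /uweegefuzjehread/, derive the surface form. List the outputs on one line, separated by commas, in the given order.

kakajesokesapit, hnaoduferufudtoak, uweegefuzjehreat

/kakajesokesapid/: /d/ is a voiced stop in word-final position, so it devoices to [t]. → [kakajesokesapit].
/hnaoduferufudtoag/: /g/ is a voiced stop in word-final position, so it devoices to [k]. → [hnaoduferufudtoak].
/uweegefuzjehread/: /d/ is a voiced stop in word-final position, so it devoices to [t]. → [uweegefuzjehreat].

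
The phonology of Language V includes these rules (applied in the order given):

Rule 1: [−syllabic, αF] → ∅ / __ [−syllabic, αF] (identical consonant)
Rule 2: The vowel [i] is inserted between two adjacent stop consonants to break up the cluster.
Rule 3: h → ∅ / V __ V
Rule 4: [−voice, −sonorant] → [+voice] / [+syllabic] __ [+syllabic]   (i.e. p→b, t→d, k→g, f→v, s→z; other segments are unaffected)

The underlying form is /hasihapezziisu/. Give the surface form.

haziabeziizu

Rule 1 (degemination): /zz/ is a geminate; the first /z/ deletes. /hasihapezziisu/ → hasihapeziisu.
Rule 2 (stop-cluster i-epenthesis): no segment meets the environment; /hasihapeziisu/ is unchanged.
Rule 3 (intervocalic h-deletion): /h/ occurs between vowels /i/ and /a/, so it deletes. /hasihapeziisu/ → hasiapeziisu.
Rule 4 (intervocalic voicing): /s/ is a voiceless obstruent between vowels /a/ and /i/, so it voices to [z]. /p/ is a voiceless obstruent between vowels /a/ and /e/, so it voices to [b]. /s/ is a voiceless obstruent between vowels /i/ and /u/, so it voices to [z]. /hasiapeziisu/ → haziabeziizu.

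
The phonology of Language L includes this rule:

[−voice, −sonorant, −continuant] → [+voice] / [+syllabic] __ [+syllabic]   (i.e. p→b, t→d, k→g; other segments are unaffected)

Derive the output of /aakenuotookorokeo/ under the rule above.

aagenuodoogorogeo

/k/ is a voiceless stop between vowels /a/ and /e/, so it voices to [g].
/t/ is a voiceless stop between vowels /o/ and /o/, so it voices to [d].
/k/ is a voiceless stop between vowels /o/ and /o/, so it voices to [g].
/k/ is a voiceless stop between vowels /o/ and /e/, so it voices to [g].
Surface form: [aagenuodoogorogeo].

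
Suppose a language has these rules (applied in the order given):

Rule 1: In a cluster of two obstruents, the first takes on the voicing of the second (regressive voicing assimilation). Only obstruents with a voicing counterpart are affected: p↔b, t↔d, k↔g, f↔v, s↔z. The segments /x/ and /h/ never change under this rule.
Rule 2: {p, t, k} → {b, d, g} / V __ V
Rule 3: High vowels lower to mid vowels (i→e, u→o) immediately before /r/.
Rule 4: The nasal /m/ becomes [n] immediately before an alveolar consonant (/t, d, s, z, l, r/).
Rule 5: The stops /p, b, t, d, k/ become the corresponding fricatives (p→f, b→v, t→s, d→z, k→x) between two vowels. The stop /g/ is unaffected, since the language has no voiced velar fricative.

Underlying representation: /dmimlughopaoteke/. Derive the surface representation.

Rule 1 (regressive voicing assimilation): /g/ precedes the voiceless obstruent /h/, so it devoices to [k] by assimilation. /dmimlughopaoteke/ → dmimlukhopaoteke.
Rule 2 (intervocalic voicing): /p/ is a voiceless stop between vowels /o/ and /a/, so it voices to [b]. /t/ is a voiceless stop between vowels /o/ and /e/, so it voices to [d]. /k/ is a voiceless stop between vowels /e/ and /e/, so it voices to [g]. /dmimlukhopaoteke/ → dmimlukhobaodege.
Rule 3 (pre-rhotic lowering): no segment meets the environment; /dmimlukhobaodege/ is unchanged.
Rule 4 (nasal place assimilation): /m/ precedes the alveolar consonant /l/, so it assimilates in place to [n]. /dmimlukhobaodege/ → dminlukhobaodege.
Rule 5 (intervocalic spirantization): /b/ is a stop between vowels /o/ and /a/, so it spirantizes to the fricative [v]. /d/ is a stop between vowels /o/ and /e/, so it spirantizes to the fricative [z]. /dminlukhobaodege/ → dminlukhovaozege.

dminlukhovaozege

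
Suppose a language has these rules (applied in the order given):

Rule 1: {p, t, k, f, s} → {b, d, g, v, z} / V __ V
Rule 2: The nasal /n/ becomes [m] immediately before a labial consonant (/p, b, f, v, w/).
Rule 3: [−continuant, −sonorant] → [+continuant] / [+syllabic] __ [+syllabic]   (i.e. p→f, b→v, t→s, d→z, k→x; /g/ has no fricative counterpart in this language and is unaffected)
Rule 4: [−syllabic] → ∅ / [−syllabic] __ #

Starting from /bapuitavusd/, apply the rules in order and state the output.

bavuizavus

Rule 1 (intervocalic voicing): /p/ is a voiceless obstruent between vowels /a/ and /u/, so it voices to [b]. /t/ is a voiceless obstruent between vowels /i/ and /a/, so it voices to [d]. /bapuitavusd/ → babuidavusd.
Rule 2 (nasal place assimilation): no segment meets the environment; /babuidavusd/ is unchanged.
Rule 3 (intervocalic spirantization): /b/ is a stop between vowels /a/ and /u/, so it spirantizes to the fricative [v]. /d/ is a stop between vowels /i/ and /a/, so it spirantizes to the fricative [z]. /babuidavusd/ → bavuizavusd.
Rule 4 (final cluster simplification): /d/ is the second consonant of a word-final cluster /sd/, so it deletes. /bavuizavusd/ → bavuizavus.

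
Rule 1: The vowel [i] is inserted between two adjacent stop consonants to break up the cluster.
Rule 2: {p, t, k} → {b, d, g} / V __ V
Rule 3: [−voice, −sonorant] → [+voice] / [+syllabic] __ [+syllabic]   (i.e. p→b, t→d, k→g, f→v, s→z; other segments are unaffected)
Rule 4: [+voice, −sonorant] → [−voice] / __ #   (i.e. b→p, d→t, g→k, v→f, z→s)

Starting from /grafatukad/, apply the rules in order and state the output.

Rule 1 (stop-cluster i-epenthesis): no segment meets the environment; /grafatukad/ is unchanged.
Rule 2 (intervocalic voicing): /t/ is a voiceless stop between vowels /a/ and /u/, so it voices to [d]. /k/ is a voiceless stop between vowels /u/ and /a/, so it voices to [g]. /grafatukad/ → grafadugad.
Rule 3 (intervocalic voicing): /f/ is a voiceless obstruent between vowels /a/ and /a/, so it voices to [v]. /grafadugad/ → gravadugad.
Rule 4 (final devoicing): /d/ is a voiced obstruent in word-final position, so it devoices to [t]. /gravadugad/ → gravadugat.

gravadugat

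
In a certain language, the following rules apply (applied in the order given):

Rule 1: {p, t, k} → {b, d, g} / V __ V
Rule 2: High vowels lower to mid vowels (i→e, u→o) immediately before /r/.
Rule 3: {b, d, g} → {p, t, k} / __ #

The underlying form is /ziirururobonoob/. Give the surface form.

Rule 1 (intervocalic voicing): no segment meets the environment; /ziirururobonoob/ is unchanged.
Rule 2 (pre-rhotic lowering): /i/ is a high vowel immediately before /r/, so it lowers to [e]. /u/ is a high vowel immediately before /r/, so it lowers to [o]. /u/ is a high vowel immediately before /r/, so it lowers to [o]. /ziirururobonoob/ → zierororobonoob.
Rule 3 (final devoicing): /b/ is a voiced stop in word-final position, so it devoices to [p]. /zierororobonoob/ → zierororobonoop.

zierororobonoop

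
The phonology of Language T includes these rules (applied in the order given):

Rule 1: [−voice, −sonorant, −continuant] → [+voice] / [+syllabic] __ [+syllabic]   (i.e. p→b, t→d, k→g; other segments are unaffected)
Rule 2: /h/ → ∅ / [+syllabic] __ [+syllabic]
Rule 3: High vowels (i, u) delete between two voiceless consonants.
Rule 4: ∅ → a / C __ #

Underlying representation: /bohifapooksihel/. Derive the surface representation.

Rule 1 (intervocalic voicing): /p/ is a voiceless stop between vowels /a/ and /o/, so it voices to [b]. /bohifapooksihel/ → bohifabooksihel.
Rule 2 (intervocalic h-deletion): /h/ occurs between vowels /o/ and /i/, so it deletes. /h/ occurs between vowels /i/ and /e/, so it deletes. /bohifabooksihel/ → boifabooksiel.
Rule 3 (high vowel syncope): no segment meets the environment; /boifabooksiel/ is unchanged.
Rule 4 (final a-epenthesis): the form ends in the consonant /l/, so [a] is inserted word-finally. /boifabooksiel/ → boifabooksiela.

boifabooksiela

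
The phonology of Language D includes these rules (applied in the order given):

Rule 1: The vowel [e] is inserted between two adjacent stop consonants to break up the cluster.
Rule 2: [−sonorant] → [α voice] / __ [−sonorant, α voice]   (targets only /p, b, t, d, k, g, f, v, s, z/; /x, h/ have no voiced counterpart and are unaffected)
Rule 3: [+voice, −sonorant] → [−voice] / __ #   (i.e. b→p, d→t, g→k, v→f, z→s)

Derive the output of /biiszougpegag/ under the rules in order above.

biizzougepegak

Rule 1 (stop-cluster e-epenthesis): /g/ and /p/ form a stop–stop cluster, so [e] is inserted between them. /biiszougpegag/ → biiszougepegag.
Rule 2 (regressive voicing assimilation): /s/ precedes the voiced obstruent /z/, so it voices to [z] by assimilation. /biiszougepegag/ → biizzougepegag.
Rule 3 (final devoicing): /g/ is a voiced obstruent in word-final position, so it devoices to [k]. /biizzougepegag/ → biizzougepegak.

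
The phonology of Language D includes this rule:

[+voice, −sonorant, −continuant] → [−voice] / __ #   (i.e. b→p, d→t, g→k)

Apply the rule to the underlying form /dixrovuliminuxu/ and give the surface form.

dixrovuliminuxu

No segment of /dixrovuliminuxu/ meets the structural description of the rule, so the form surfaces unchanged.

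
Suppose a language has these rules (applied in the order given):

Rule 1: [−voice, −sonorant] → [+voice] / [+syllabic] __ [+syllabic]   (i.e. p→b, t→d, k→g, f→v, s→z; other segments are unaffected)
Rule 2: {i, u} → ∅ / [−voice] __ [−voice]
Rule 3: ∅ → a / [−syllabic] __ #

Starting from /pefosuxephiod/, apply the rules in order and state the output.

Rule 1 (intervocalic voicing): /f/ is a voiceless obstruent between vowels /e/ and /o/, so it voices to [v]. /s/ is a voiceless obstruent between vowels /o/ and /u/, so it voices to [z]. /pefosuxephiod/ → pevozuxephiod.
Rule 2 (high vowel syncope): no segment meets the environment; /pevozuxephiod/ is unchanged.
Rule 3 (final a-epenthesis): the form ends in the consonant /d/, so [a] is inserted word-finally. /pevozuxephiod/ → pevozuxephioda.

pevozuxephioda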